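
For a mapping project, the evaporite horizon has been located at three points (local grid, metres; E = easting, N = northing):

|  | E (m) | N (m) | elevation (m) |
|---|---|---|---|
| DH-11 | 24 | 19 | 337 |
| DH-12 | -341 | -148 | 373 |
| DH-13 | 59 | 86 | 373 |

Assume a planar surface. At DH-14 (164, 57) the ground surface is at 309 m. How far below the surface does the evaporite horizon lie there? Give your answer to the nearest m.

Two edge vectors: DH-11→DH-12 = (-365, -167, 36), DH-11→DH-13 = (35, 67, 36).
Normal n = (DH-11→DH-12) × (DH-11→DH-13) = (-8424, 14400, -18610).
So ∂z/∂E = −n_x/n_z = −0.45266 and ∂z/∂N = −n_y/n_z = 0.77378.
Intercept c from DH-11: 337 + 10.86 − 14.70 = 333.16.
At (164, 57): z_contact = −74.2 + 44.1 + 333.16 = 303.0 m.
Depth below ground = 309 − 303.0 = 6 m.

6 m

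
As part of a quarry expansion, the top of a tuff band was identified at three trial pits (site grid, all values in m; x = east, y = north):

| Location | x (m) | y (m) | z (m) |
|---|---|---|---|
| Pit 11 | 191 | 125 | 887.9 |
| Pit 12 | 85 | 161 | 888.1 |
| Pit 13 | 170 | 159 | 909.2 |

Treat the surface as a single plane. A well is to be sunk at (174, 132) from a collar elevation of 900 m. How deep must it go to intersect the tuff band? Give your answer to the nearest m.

11 m

Two edge vectors: Pit 11→Pit 12 = (-106, 36, 0.2), Pit 11→Pit 13 = (-21, 34, 21.3).
Normal n = (Pit 11→Pit 12) × (Pit 11→Pit 13) = (760, 2253.6, -2848).
So ∂z/∂x = −n_x/n_z = 0.26685 and ∂z/∂y = −n_y/n_z = 0.79129.
Intercept c from Pit 11: 887.9 − 50.97 − 98.91 = 738.02.
At (174, 132): z_contact = 46.4 + 104.5 + 738.02 = 888.9 m.
Depth below ground = 900 − 888.9 = 11 m.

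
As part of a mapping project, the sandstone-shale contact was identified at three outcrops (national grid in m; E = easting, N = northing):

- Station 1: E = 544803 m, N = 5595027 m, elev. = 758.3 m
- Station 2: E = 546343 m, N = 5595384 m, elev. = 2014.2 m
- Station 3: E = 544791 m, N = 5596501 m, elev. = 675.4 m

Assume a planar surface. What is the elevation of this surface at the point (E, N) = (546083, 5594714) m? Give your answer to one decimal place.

Two edge vectors: Station 1→Station 2 = (1540, 357, 1255.9), Station 1→Station 3 = (-12, 1474, -82.9).
Normal n = (Station 1→Station 2) × (Station 1→Station 3) = (-1880791.9, 112595.2, 2274244).
So ∂z/∂E = −n_x/n_z = 0.826996532 and ∂z/∂N = −n_y/n_z = −0.049508848.
Intercept c from Station 1: 758.3 − 450550.19 + 277003.34 = −172788.55.
At (546083, 5594714): z = 451608.7 − 276987.8 − 172788.55 = 1832.4 m.

1832.4 m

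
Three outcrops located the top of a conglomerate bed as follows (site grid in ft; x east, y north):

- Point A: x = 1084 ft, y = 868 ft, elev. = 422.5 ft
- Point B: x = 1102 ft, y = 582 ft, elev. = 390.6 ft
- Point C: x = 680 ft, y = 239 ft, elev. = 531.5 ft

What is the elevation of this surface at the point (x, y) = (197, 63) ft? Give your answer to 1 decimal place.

Two edge vectors: Point A→Point B = (18, -286, -31.9), Point A→Point C = (-404, -629, 109).
Normal n = (Point A→Point B) × (Point A→Point C) = (-51239.1, 10925.6, -126866).
So ∂z/∂x = −n_x/n_z = −0.403884 and ∂z/∂y = −n_y/n_z = 0.086119.
Intercept c from Point A: 422.5 + 437.81 − 74.75 = 785.56.
At (197, 63): z = −79.6 + 5.4 + 785.56 = 711.4 ft.

711.4 ft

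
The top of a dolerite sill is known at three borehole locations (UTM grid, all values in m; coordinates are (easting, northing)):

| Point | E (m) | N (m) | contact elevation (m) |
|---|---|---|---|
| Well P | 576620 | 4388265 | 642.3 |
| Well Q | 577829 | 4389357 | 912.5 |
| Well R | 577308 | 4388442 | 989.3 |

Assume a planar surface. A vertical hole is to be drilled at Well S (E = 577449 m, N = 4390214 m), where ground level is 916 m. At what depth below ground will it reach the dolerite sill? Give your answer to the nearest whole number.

Let the plane be z = a·E + b·N + c.
Well Q−Well P: 1209a + 1092b = 270.2;  Well R−Well P: 688a + 177b = 347.
Solving gives a = 0.61622325, b = −0.43481127.
Then c = 642.3 − a·576620 − b·4388265 = 1553382.73.
At (577449, 4390214): z_contact = 355837.5 − 1908914.5 + 1553382.73 = 305.7 m.
Depth below ground = 916 − 305.7 = 610 m.

610 m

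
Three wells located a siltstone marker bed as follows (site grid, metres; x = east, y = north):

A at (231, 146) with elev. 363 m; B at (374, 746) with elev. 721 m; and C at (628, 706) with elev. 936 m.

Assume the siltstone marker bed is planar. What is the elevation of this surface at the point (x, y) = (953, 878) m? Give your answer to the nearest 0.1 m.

Two edge vectors: A→B = (143, 600, 358), A→C = (397, 560, 573).
Normal n = (A→B) × (A→C) = (143320, 60187, -158120).
So ∂z/∂x = −n_x/n_z = 0.90640 and ∂z/∂y = −n_y/n_z = 0.38064.
Intercept c from A: 363 − 209.38 − 55.57 = 98.05.
At (953, 878): z = 863.8 + 334.2 + 98.05 = 1296.1 m.

1296.1 m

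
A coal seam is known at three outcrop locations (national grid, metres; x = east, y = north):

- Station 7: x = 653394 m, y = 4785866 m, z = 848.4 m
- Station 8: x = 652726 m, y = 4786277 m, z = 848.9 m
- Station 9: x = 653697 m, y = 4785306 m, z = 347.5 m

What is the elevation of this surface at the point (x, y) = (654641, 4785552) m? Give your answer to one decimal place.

Two edge vectors: Station 7→Station 8 = (-668, 411, 0.5), Station 7→Station 9 = (303, -560, -500.9).
Normal n = (Station 7→Station 8) × (Station 7→Station 9) = (-205589.9, -334449.7, 249547).
So ∂z/∂x = −n_x/n_z = 0.823852421 and ∂z/∂y = −n_y/n_z = 1.340227292.
Intercept c from Station 7: 848.4 − 538300.23 − 6414148.23 = −6951600.06.
At (654641, 4785552): z = 539327.6 + 6413727.4 − 6951600.06 = 1454.9 m.

1454.9 m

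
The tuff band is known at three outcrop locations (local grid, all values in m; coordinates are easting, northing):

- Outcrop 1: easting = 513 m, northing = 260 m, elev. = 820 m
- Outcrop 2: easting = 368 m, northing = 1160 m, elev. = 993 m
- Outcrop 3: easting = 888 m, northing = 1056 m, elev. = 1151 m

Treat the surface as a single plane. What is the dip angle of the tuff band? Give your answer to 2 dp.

23.40°

Two edge vectors: Outcrop 1→Outcrop 2 = (-145, 900, 173), Outcrop 1→Outcrop 3 = (375, 796, 331).
Normal n = (Outcrop 1→Outcrop 2) × (Outcrop 1→Outcrop 3) = (160192, 112870, -452920).
So ∂z/∂easting = −n_x/n_z = 0.35369 and ∂z/∂northing = −n_y/n_z = 0.24921.
Gradient magnitude |∇z| = √(a² + b²) = √(0.12509 + 0.06210) = 0.43266.
True dip = arctan(0.43266) = 23.40°, dipping toward SW (azimuth ≈ 235°).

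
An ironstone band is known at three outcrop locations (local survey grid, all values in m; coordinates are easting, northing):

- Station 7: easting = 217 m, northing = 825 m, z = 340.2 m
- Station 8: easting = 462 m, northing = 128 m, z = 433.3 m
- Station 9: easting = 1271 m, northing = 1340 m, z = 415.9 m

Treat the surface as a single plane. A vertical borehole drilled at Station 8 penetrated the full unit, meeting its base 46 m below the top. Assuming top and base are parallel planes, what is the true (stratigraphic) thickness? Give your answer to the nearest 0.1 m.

Let the plane be z = a·easting + b·northing + c.
Station 8−Station 7: 245a − 697b = 93.1;  Station 9−Station 7: 1054a + 515b = 75.7.
Solving gives a = 0.11699, b = −0.09245.
|∇z| = √(a²+b²) = 0.14911, so dip δ = arctan(0.14911) = 8.48°.
True thickness = vertical thickness × cos δ = 46 × cos 8.48° = 45.5 m.

45.5 m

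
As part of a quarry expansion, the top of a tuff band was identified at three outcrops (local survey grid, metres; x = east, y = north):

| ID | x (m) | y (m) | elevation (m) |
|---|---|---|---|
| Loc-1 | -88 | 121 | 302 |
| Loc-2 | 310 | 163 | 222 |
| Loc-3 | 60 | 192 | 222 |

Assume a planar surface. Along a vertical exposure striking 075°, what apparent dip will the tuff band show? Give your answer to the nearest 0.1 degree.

Let the plane be z = a·x + b·y + c.
Loc-2−Loc-1: 398a + 42b = −80;  Loc-3−Loc-1: 148a + 71b = −80.
Solving gives a = −0.10525, b = −0.90736.
Unit vector along 075° is (sin 75°, cos 75°) = (0.9659, 0.2588).
Slope in that direction = a·(0.9659) + b·(0.2588) = −0.33651.
Apparent dip = arctan|0.33651| = 18.6° (true dip is 42.4°, so apparent ≤ true as expected).

18.6°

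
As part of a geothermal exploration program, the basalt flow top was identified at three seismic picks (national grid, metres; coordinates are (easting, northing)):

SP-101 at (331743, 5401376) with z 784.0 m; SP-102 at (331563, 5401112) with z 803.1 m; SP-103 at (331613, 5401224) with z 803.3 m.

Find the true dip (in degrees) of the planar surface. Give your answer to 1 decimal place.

19.1°

Let the plane be z = a·E + b·N + c.
SP-102−SP-101: −180a − 264b = 19.1;  SP-103−SP-101: −130a − 152b = 19.3.
Solving gives a = −0.31494, b = 0.14239.
Gradient magnitude |∇z| = √(a² + b²) = √(0.09919 + 0.02027) = 0.34563.
True dip = arctan(0.34563) = 19.1°, dipping toward ESE (azimuth ≈ 114°).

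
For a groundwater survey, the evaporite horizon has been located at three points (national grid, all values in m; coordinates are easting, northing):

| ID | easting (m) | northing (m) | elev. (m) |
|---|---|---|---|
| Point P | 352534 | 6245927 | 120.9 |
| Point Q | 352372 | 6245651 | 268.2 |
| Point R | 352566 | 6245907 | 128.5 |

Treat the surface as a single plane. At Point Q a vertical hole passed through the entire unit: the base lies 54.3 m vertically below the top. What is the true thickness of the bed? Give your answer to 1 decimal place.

48.6 m

Two edge vectors: Point P→Point Q = (-162, -276, 147.3), Point P→Point R = (32, -20, 7.6).
Normal n = (Point P→Point Q) × (Point P→Point R) = (848.4, 5944.8, 12072).
So ∂z/∂easting = −n_x/n_z = −0.07028 and ∂z/∂northing = −n_y/n_z = −0.49245.
|∇z| = √(a²+b²) = 0.49743, so dip δ = arctan(0.49743) = 26.45°.
True thickness = vertical thickness × cos δ = 54.3 × cos 26.45° = 48.6 m.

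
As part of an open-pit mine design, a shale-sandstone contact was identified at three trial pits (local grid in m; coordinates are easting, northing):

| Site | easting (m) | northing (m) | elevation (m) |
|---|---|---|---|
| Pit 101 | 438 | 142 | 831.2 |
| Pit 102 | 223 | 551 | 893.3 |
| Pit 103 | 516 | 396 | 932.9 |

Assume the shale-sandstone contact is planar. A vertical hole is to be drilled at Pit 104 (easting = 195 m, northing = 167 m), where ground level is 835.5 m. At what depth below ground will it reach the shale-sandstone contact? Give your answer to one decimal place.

69.1 m

Let the plane be z = a·easting + b·northing + c.
Pit 102−Pit 101: −215a + 409b = 62.1;  Pit 103−Pit 101: 78a + 254b = 101.7.
Solving gives a = 0.29848, b = 0.30874.
Then c = 831.2 − a·438 − b·142 = 656.63.
At (195, 167): z_contact = 58.20 + 51.56 + 656.63 = 766.39 m.
Depth below ground = 835.5 − 766.39 = 69.1 m.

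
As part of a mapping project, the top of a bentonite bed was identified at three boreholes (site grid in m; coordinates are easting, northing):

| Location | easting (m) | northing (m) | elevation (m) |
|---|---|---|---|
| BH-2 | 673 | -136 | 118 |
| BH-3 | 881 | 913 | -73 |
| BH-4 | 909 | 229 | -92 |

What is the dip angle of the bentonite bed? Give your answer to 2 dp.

Let the plane be z = a·easting + b·northing + c.
BH-3−BH-2: 208a + 1049b = −191;  BH-4−BH-2: 236a + 365b = −210.
Solving gives a = −0.87725, b = −0.00813.
Gradient magnitude |∇z| = √(a² + b²) = √(0.76957 + 0.00007) = 0.87729.
True dip = arctan(0.87729) = 41.26°, dipping toward E (azimuth ≈ 089°).

41.26°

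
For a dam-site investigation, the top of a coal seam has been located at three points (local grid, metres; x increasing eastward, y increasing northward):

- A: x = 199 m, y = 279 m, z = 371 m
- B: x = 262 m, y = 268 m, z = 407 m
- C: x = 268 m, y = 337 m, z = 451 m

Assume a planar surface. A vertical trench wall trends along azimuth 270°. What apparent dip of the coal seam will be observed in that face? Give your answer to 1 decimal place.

Two edge vectors: A→B = (63, -11, 36), A→C = (69, 58, 80).
Normal n = (A→B) × (A→C) = (-2968, -2556, 4413).
So ∂z/∂x = −n_x/n_z = 0.67256 and ∂z/∂y = −n_y/n_z = 0.57920.
Unit vector along 270° is (sin 270°, cos 270°) = (-1.0000, -0.0000).
Slope in that direction = a·(-1.0000) + b·(-0.0000) = −0.67256.
Apparent dip = arctan|0.67256| = 33.9° (true dip is 41.6°, so apparent ≤ true as expected).

33.9°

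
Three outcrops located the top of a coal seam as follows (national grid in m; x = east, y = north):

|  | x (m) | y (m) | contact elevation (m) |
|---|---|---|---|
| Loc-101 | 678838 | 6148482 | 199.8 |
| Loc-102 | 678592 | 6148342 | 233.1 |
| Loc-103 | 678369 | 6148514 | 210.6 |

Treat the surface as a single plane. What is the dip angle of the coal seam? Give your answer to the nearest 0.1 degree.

10.2°

Let the plane be z = a·x + b·y + c.
Loc-102−Loc-101: −246a − 140b = 33.3;  Loc-103−Loc-101: −469a + 32b = 10.8.
Solving gives a = −0.03505, b = −0.17626.
Gradient magnitude |∇z| = √(a² + b²) = √(0.00123 + 0.03107) = 0.17971.
True dip = arctan(0.17971) = 10.2°, dipping toward N (azimuth ≈ 011°).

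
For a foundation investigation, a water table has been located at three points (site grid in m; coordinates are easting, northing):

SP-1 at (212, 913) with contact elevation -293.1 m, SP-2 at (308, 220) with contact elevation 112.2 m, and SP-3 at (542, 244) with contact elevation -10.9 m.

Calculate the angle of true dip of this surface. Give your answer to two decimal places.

Two edge vectors: SP-1→SP-2 = (96, -693, 405.3), SP-1→SP-3 = (330, -669, 282.2).
Normal n = (SP-1→SP-2) × (SP-1→SP-3) = (75581.1, 106657.8, 164466).
So ∂z/∂easting = −n_x/n_z = −0.45955 and ∂z/∂northing = −n_y/n_z = −0.64851.
Gradient magnitude |∇z| = √(a² + b²) = √(0.21119 + 0.42056) = 0.79483.
True dip = arctan(0.79483) = 38.48°, dipping toward NE (azimuth ≈ 035°).

38.48°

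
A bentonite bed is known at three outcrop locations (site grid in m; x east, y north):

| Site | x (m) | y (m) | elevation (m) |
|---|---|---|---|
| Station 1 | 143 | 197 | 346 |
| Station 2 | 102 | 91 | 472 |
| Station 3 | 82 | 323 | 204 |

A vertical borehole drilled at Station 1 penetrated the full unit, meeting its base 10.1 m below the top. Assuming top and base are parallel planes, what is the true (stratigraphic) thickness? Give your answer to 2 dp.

Let the plane be z = a·x + b·y + c.
Station 2−Station 1: −41a − 106b = 126;  Station 3−Station 1: −61a + 126b = −142.
Solving gives a = −0.07084, b = −1.16128.
|∇z| = √(a²+b²) = 1.16344, so dip δ = arctan(1.16344) = 49.32°.
True thickness = vertical thickness × cos δ = 10.1 × cos 49.32° = 6.58 m.

6.58 m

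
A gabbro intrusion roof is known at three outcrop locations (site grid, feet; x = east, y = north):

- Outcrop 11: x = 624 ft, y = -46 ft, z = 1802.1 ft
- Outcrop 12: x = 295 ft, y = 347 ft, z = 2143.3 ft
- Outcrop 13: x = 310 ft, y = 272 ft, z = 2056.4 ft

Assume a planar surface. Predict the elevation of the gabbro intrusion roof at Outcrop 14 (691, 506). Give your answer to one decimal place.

2522.6 ft

Let the plane be z = a·x + b·y + c.
Outcrop 12−Outcrop 11: −329a + 393b = 341.2;  Outcrop 13−Outcrop 11: −314a + 318b = 254.3.
Solving gives a = 0.45589, b = 1.24985.
Then c = 1802.1 − a·624 − b·-46 = 1575.11.
At (691, 506): z = 315.0 + 632.4 + 1575.11 = 2522.6 ft.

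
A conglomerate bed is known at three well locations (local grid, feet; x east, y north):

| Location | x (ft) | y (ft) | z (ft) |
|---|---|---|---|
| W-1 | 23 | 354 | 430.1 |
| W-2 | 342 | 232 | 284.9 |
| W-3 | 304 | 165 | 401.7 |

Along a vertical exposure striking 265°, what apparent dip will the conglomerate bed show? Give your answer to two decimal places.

45.70°

Let the plane be z = a·x + b·y + c.
W-2−W-1: 319a − 122b = −145.2;  W-3−W-1: 281a − 189b = −28.4.
Solving gives a = −0.92191, b = −1.22041.
Unit vector along 265° is (sin 265°, cos 265°) = (-0.9962, -0.0872).
Slope in that direction = a·(-0.9962) + b·(-0.0872) = 1.02477.
Apparent dip = arctan|1.02477| = 45.70° (true dip is 56.8°, so apparent ≤ true as expected).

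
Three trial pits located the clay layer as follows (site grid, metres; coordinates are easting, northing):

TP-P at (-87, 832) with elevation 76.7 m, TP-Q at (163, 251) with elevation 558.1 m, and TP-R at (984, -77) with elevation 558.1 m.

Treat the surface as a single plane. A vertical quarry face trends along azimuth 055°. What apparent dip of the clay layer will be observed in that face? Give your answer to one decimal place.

Two edge vectors: TP-P→TP-Q = (250, -581, 481.4), TP-P→TP-R = (1071, -909, 481.4).
Normal n = (TP-P→TP-Q) × (TP-P→TP-R) = (157899.2, 395229.4, 395001).
So ∂z/∂easting = −n_x/n_z = −0.39974 and ∂z/∂northing = −n_y/n_z = −1.00058.
Unit vector along 055° is (sin 55°, cos 55°) = (0.8192, 0.5736).
Slope in that direction = a·(0.8192) + b·(0.5736) = −0.90136.
Apparent dip = arctan|0.90136| = 42.0° (true dip is 47.1°, so apparent ≤ true as expected).

42.0°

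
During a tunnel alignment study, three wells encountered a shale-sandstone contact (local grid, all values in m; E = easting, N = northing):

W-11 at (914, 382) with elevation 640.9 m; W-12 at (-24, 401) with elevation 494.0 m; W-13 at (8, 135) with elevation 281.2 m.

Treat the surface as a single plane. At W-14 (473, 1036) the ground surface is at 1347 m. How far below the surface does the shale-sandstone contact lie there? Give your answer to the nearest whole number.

246 m

Two edge vectors: W-11→W-12 = (-938, 19, -146.9), W-11→W-13 = (-906, -247, -359.7).
Normal n = (W-11→W-12) × (W-11→W-13) = (-43118.6, -204307.2, 248900).
So ∂z/∂E = −n_x/n_z = 0.17324 and ∂z/∂N = −n_y/n_z = 0.82084.
Intercept c from W-11: 640.9 − 158.34 − 313.56 = 169.00.
At (473, 1036): z_contact = 81.9 + 850.4 + 169.00 = 1101.3 m.
Depth below ground = 1347 − 1101.3 = 246 m.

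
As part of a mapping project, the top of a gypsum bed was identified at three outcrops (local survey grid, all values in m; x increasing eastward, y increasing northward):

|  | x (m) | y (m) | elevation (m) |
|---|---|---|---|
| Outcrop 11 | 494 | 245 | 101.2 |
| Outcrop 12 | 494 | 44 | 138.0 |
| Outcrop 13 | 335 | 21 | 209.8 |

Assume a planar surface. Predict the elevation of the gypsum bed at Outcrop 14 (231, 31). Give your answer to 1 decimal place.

Two edge vectors: Outcrop 11→Outcrop 12 = (0, -201, 36.8), Outcrop 11→Outcrop 13 = (-159, -224, 108.6).
Normal n = (Outcrop 11→Outcrop 12) × (Outcrop 11→Outcrop 13) = (-13585.4, -5851.2, -31959).
So ∂z/∂x = −n_x/n_z = −0.42509 and ∂z/∂y = −n_y/n_z = −0.18308.
Intercept c from Outcrop 11: 101.2 + 209.99 + 44.86 = 356.05.
At (231, 31): z = −98.2 − 5.7 + 356.05 = 252.2 m.

252.2 m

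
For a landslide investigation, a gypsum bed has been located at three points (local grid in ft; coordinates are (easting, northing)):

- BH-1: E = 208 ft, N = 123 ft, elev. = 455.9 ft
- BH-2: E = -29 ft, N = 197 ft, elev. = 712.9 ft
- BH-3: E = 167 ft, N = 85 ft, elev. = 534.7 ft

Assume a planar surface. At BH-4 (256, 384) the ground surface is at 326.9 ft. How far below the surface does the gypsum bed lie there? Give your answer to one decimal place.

109.6 ft

Let the plane be z = a·E + b·N + c.
BH-2−BH-1: −237a + 74b = 257;  BH-3−BH-1: −41a − 38b = 78.8.
Solving gives a = −1.29545, b = −0.67596.
Then c = 455.9 − a·208 − b·123 = 808.50.
At (256, 384): z_contact = −331.63 − 259.57 + 808.50 = 217.29 ft.
Depth below ground = 326.9 − 217.29 = 109.6 ft.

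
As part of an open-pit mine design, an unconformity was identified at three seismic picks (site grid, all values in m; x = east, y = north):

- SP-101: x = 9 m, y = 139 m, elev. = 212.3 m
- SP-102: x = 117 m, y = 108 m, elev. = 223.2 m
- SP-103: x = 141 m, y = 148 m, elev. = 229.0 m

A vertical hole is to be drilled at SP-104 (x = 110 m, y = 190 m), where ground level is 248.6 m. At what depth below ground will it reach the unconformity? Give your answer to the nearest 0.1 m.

20.3 m

Two edge vectors: SP-101→SP-102 = (108, -31, 10.9), SP-101→SP-103 = (132, 9, 16.7).
Normal n = (SP-101→SP-102) × (SP-101→SP-103) = (-615.8, -364.8, 5064).
So ∂z/∂x = −n_x/n_z = 0.12160 and ∂z/∂y = −n_y/n_z = 0.07204.
Intercept c from SP-101: 212.3 − 1.09 − 10.01 = 201.19.
At (110, 190): z_contact = 13.38 + 13.69 + 201.19 = 228.26 m.
Depth below ground = 248.6 − 228.26 = 20.3 m.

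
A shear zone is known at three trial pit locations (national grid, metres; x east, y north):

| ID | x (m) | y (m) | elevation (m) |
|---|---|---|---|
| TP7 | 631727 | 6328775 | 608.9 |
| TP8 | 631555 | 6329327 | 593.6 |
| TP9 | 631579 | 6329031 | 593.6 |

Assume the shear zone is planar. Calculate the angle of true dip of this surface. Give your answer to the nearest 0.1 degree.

6.9°

Let the plane be z = a·x + b·y + c.
TP8−TP7: −172a + 552b = −15.3;  TP9−TP7: −148a + 256b = −15.3.
Solving gives a = 0.12024, b = 0.00975.
Gradient magnitude |∇z| = √(a² + b²) = √(0.01446 + 0.00010) = 0.12064.
True dip = arctan(0.12064) = 6.9°, dipping toward W (azimuth ≈ 265°).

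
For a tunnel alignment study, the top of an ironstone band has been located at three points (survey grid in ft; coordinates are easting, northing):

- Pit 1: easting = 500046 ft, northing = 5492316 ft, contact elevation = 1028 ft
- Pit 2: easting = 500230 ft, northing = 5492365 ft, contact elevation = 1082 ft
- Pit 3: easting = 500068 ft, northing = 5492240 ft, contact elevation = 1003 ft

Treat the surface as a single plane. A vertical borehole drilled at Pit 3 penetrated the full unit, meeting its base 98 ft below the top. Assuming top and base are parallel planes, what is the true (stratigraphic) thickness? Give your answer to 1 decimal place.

90.1 ft

Two edge vectors: Pit 1→Pit 2 = (184, 49, 54), Pit 1→Pit 3 = (22, -76, -25).
Normal n = (Pit 1→Pit 2) × (Pit 1→Pit 3) = (2879, 5788, -15062).
So ∂z/∂easting = −n_x/n_z = 0.19114 and ∂z/∂northing = −n_y/n_z = 0.38428.
|∇z| = √(a²+b²) = 0.42919, so dip δ = arctan(0.42919) = 23.23°.
True thickness = vertical thickness × cos δ = 98 × cos 23.23° = 90.1 ft.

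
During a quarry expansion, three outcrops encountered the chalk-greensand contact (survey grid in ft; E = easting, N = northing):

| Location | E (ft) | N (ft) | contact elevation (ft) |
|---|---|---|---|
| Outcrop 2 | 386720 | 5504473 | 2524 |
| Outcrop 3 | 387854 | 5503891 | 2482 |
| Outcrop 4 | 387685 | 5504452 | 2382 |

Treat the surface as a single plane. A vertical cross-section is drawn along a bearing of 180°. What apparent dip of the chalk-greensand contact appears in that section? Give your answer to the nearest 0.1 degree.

12.6°

Let the plane be z = a·E + b·N + c.
Outcrop 3−Outcrop 2: 1134a − 582b = −42;  Outcrop 4−Outcrop 2: 965a − 21b = −142.
Solving gives a = −0.15203, b = −0.22405.
Unit vector along 180° is (sin 180°, cos 180°) = (0.0000, -1.0000).
Slope in that direction = a·(0.0000) + b·(-1.0000) = 0.22405.
Apparent dip = arctan|0.22405| = 12.6° (true dip is 15.2°, so apparent ≤ true as expected).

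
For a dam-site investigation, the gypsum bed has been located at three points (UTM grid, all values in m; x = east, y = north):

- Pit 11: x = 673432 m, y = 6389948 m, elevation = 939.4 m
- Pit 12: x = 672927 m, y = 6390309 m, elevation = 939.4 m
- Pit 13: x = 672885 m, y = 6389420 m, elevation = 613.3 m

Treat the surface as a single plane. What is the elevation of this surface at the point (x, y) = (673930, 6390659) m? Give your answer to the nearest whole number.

Let the plane be z = a·x + b·y + c.
Pit 12−Pit 11: −505a + 361b = 0;  Pit 13−Pit 11: −547a − 528b = −326.1.
Solving gives a = 0.25365293, b = 0.35483304.
Then c = 939.4 − a·673432 − b·6389948 = −2437243.31.
At (673930, 6390659): z = 170944.3 + 2267617.0 − 2437243.31 = 1318.0 m.

1318 m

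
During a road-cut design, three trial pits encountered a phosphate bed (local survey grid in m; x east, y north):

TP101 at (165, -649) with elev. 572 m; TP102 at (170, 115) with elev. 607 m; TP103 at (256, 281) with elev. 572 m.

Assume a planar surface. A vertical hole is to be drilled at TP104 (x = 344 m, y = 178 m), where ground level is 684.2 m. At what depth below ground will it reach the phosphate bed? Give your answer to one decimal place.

Two edge vectors: TP101→TP102 = (5, 764, 35), TP101→TP103 = (91, 930, 0).
Normal n = (TP101→TP102) × (TP101→TP103) = (-32550, 3185, -64874).
So ∂z/∂x = −n_x/n_z = −0.50174 and ∂z/∂y = −n_y/n_z = 0.04910.
Intercept c from TP101: 572 + 82.79 + 31.86 = 686.65.
At (344, 178): z_contact = −172.60 + 8.74 + 686.65 = 522.79 m.
Depth below ground = 684.2 − 522.79 = 161.4 m.

161.4 m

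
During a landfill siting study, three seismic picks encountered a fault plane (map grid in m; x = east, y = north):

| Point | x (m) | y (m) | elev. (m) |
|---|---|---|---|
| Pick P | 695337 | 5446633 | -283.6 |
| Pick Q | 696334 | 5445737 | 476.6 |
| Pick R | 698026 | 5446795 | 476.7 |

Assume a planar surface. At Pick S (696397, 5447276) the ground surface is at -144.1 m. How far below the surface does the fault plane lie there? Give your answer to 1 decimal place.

Two edge vectors: Pick P→Pick Q = (997, -896, 760.2), Pick P→Pick R = (2689, 162, 760.3).
Normal n = (Pick P→Pick Q) × (Pick P→Pick R) = (-804381.2, 1286158.7, 2570858).
So ∂z/∂x = −n_x/n_z = 0.312884337 and ∂z/∂y = −n_y/n_z = −0.500283835.
Intercept c from Pick P: -283.6 − 217560.06 + 2724862.45 = 2507018.79.
At (696397, 5447276): z_contact = 217891.71 − 2725184.13 + 2507018.79 = -273.63 m.
Depth below ground = -144.1 − (-273.63) = 129.5 m.

129.5 m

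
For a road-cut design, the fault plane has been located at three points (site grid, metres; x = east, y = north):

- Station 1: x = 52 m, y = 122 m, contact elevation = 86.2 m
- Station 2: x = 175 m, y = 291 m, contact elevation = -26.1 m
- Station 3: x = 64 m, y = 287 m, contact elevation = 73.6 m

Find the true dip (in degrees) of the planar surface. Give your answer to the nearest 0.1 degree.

41.9°

Two edge vectors: Station 1→Station 2 = (123, 169, -112.3), Station 1→Station 3 = (12, 165, -12.6).
Normal n = (Station 1→Station 2) × (Station 1→Station 3) = (16400.1, 202.2, 18267).
So ∂z/∂x = −n_x/n_z = −0.89780 and ∂z/∂y = −n_y/n_z = −0.01107.
Gradient magnitude |∇z| = √(a² + b²) = √(0.80604 + 0.00012) = 0.89787.
True dip = arctan(0.89787) = 41.9°, dipping toward E (azimuth ≈ 089°).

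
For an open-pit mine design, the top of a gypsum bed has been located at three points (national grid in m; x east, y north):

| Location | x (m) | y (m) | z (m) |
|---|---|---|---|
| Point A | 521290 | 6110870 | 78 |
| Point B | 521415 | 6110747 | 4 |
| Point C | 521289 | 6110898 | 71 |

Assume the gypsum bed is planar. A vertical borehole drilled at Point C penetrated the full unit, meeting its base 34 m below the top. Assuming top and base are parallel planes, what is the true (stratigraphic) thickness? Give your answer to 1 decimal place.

Let the plane be z = a·x + b·y + c.
Point B−Point A: 125a − 123b = −74;  Point C−Point A: −1a + 28b = −7.
Solving gives a = −0.86852, b = −0.28102.
|∇z| = √(a²+b²) = 0.91285, so dip δ = arctan(0.91285) = 42.39°.
True thickness = vertical thickness × cos δ = 34 × cos 42.39° = 25.1 m.

25.1 m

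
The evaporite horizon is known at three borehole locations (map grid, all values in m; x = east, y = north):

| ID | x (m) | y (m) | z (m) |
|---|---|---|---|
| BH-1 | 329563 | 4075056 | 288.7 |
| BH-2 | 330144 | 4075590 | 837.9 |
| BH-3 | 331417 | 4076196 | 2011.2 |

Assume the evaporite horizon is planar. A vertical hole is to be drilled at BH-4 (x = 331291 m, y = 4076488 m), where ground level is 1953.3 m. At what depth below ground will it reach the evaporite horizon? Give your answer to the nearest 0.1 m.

Let the plane be z = a·x + b·y + c.
BH-2−BH-1: 581a + 534b = 549.2;  BH-3−BH-1: 1854a + 1140b = 1722.5.
Solving gives a = 0.896339900, b = 0.053233180.
Then c = 288.7 − a·329563 − b·4075056 = −512039.95.
At (331291, 4076488): z_contact = 296949.34 + 217004.42 − 512039.95 = 1913.81 m.
Depth below ground = 1953.3 − 1913.81 = 39.5 m.

39.5 m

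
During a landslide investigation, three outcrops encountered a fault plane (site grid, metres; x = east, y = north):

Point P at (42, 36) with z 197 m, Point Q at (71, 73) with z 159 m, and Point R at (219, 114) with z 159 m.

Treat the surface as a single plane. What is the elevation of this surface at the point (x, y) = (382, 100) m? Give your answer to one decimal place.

236.6 m

Let the plane be z = a·x + b·y + c.
Point Q−Point P: 29a + 37b = −38;  Point R−Point P: 177a + 78b = −38.
Solving gives a = 0.36342, b = −1.31187.
Then c = 197 − a·42 − b·36 = 228.96.
At (382, 100): z = 138.8 − 131.2 + 228.96 = 236.6 m.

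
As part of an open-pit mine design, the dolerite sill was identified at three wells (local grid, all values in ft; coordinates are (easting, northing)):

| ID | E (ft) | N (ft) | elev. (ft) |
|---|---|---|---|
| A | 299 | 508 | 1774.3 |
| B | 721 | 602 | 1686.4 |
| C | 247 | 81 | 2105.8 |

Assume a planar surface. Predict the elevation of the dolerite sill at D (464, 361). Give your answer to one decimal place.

1881.8 ft

Let the plane be z = a·E + b·N + c.
B−A: 422a + 94b = −87.9;  C−A: −52a − 427b = 331.5.
Solving gives a = −0.03635, b = −0.77192.
Then c = 1774.3 − a·299 − b·508 = 2177.30.
At (464, 361): z = −16.9 − 278.7 + 2177.30 = 1881.8 ft.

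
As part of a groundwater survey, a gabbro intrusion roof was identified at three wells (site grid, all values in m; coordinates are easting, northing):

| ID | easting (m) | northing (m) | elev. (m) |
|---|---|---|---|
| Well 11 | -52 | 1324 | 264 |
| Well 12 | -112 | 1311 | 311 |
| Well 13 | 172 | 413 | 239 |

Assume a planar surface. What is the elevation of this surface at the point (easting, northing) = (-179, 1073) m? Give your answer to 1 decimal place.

398.5 m

Let the plane be z = a·easting + b·northing + c.
Well 12−Well 11: −60a − 13b = 47;  Well 13−Well 11: 224a − 911b = −25.
Solving gives a = −0.749357, b = −0.156812.
Then c = 264 − a·-52 − b·1324 = 432.65.
At (-179, 1073): z = 134.1 − 168.3 + 432.65 = 398.5 m.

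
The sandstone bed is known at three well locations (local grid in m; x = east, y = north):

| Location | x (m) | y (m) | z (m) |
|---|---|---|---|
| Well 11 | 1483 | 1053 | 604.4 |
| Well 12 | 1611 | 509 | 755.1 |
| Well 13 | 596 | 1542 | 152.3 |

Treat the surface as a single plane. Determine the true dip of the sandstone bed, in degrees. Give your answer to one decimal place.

Let the plane be z = a·x + b·y + c.
Well 12−Well 11: 128a − 544b = 150.7;  Well 13−Well 11: −887a + 489b = −452.1.
Solving gives a = 0.41018, b = −0.18051.
Gradient magnitude |∇z| = √(a² + b²) = √(0.16825 + 0.03258) = 0.44814.
True dip = arctan(0.44814) = 24.1°, dipping toward WNW (azimuth ≈ 294°).

24.1°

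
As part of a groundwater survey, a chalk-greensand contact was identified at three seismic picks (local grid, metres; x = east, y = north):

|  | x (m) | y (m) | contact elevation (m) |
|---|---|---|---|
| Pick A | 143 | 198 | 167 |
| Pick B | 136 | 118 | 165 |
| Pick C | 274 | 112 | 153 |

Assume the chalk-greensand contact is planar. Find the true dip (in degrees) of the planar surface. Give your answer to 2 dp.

Two edge vectors: Pick A→Pick B = (-7, -80, -2), Pick A→Pick C = (131, -86, -14).
Normal n = (Pick A→Pick B) × (Pick A→Pick C) = (948, -360, 11082).
So ∂z/∂x = −n_x/n_z = −0.08554 and ∂z/∂y = −n_y/n_z = 0.03249.
Gradient magnitude |∇z| = √(a² + b²) = √(0.00732 + 0.00106) = 0.09150.
True dip = arctan(0.09150) = 5.23°, dipping toward ESE (azimuth ≈ 111°).

5.23°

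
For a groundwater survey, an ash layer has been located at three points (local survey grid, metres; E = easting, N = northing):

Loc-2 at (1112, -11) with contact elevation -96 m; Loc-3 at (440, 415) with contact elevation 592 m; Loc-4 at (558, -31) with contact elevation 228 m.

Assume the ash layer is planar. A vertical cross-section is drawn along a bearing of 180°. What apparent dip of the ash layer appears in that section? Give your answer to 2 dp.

33.23°

Let the plane be z = a·E + b·N + c.
Loc-3−Loc-2: −672a + 426b = 688;  Loc-4−Loc-2: −554a − 20b = 324.
Solving gives a = −0.60849, b = 0.65515.
Unit vector along 180° is (sin 180°, cos 180°) = (0.0000, -1.0000).
Slope in that direction = a·(0.0000) + b·(-1.0000) = −0.65515.
Apparent dip = arctan|0.65515| = 33.23° (true dip is 41.8°, so apparent ≤ true as expected).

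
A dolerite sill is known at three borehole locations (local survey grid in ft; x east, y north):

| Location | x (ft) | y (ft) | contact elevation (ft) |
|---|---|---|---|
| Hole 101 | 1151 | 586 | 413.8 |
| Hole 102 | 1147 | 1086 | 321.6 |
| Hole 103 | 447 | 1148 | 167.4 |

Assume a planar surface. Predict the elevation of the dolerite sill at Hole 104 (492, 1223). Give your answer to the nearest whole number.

Two edge vectors: Hole 101→Hole 102 = (-4, 500, -92.2), Hole 101→Hole 103 = (-704, 562, -246.4).
Normal n = (Hole 101→Hole 102) × (Hole 101→Hole 103) = (-71383.6, 63923.2, 349752).
So ∂z/∂x = −n_x/n_z = 0.20410 and ∂z/∂y = −n_y/n_z = −0.18277.
Intercept c from Hole 101: 413.8 − 234.92 + 107.10 = 285.99.
At (492, 1223): z = 100.4 − 223.5 + 285.99 = 162.9 ft.

163 ft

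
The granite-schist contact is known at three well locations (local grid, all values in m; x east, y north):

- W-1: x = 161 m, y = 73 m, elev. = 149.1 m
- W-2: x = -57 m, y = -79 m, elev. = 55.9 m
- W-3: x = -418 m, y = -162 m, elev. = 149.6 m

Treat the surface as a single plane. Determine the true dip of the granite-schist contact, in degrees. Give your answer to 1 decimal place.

57.8°

Two edge vectors: W-1→W-2 = (-218, -152, -93.2), W-1→W-3 = (-579, -235, 0.5).
Normal n = (W-1→W-2) × (W-1→W-3) = (-21978, 54071.8, -36778).
So ∂z/∂x = −n_x/n_z = −0.59759 and ∂z/∂y = −n_y/n_z = 1.47022.
Gradient magnitude |∇z| = √(a² + b²) = √(0.35711 + 2.16155) = 1.58703.
True dip = arctan(1.58703) = 57.8°, dipping toward SSE (azimuth ≈ 158°).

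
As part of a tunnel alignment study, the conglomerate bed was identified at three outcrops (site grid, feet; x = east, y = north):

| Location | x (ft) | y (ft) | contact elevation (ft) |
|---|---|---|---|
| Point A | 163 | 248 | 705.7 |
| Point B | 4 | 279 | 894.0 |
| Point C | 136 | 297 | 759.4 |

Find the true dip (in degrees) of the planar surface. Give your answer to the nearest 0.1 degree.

50.1°

Two edge vectors: Point A→Point B = (-159, 31, 188.3), Point A→Point C = (-27, 49, 53.7).
Normal n = (Point A→Point B) × (Point A→Point C) = (-7562, 3454.2, -6954).
So ∂z/∂x = −n_x/n_z = −1.08743 and ∂z/∂y = −n_y/n_z = 0.49672.
Gradient magnitude |∇z| = √(a² + b²) = √(1.18251 + 0.24673) = 1.19551.
True dip = arctan(1.19551) = 50.1°, dipping toward ESE (azimuth ≈ 115°).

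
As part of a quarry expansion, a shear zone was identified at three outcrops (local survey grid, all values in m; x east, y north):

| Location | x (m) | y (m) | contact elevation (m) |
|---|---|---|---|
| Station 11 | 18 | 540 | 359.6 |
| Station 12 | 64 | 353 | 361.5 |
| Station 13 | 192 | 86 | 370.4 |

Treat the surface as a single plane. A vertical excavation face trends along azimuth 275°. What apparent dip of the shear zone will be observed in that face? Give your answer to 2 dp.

Two edge vectors: Station 11→Station 12 = (46, -187, 1.9), Station 11→Station 13 = (174, -454, 10.8).
Normal n = (Station 11→Station 12) × (Station 11→Station 13) = (-1157, -166.2, 11654).
So ∂z/∂x = −n_x/n_z = 0.09928 and ∂z/∂y = −n_y/n_z = 0.01426.
Unit vector along 275° is (sin 275°, cos 275°) = (-0.9962, 0.0872).
Slope in that direction = a·(-0.9962) + b·(0.0872) = −0.09766.
Apparent dip = arctan|0.09766| = 5.58° (true dip is 5.7°, so apparent ≤ true as expected).

5.58°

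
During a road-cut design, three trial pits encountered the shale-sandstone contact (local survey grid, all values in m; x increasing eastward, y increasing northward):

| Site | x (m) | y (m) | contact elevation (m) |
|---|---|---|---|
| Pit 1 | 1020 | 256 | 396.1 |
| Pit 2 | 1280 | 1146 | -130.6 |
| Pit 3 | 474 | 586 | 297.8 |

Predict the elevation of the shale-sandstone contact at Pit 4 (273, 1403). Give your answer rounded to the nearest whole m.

-119 m

Let the plane be z = a·x + b·y + c.
Pit 2−Pit 1: 260a + 890b = −526.7;  Pit 3−Pit 1: −546a + 330b = −98.3.
Solving gives a = −0.15098, b = −0.54769.
Then c = 396.1 − a·1020 − b·256 = 690.31.
At (273, 1403): z = −41.2 − 768.4 + 690.31 = -119.3 m.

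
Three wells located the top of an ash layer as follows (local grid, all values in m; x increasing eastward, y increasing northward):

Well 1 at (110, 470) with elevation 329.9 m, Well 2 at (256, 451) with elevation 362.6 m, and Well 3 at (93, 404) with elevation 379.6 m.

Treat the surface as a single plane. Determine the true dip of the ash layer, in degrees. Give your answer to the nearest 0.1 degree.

Two edge vectors: Well 1→Well 2 = (146, -19, 32.7), Well 1→Well 3 = (-17, -66, 49.7).
Normal n = (Well 1→Well 2) × (Well 1→Well 3) = (1213.9, -7812.1, -9959).
So ∂z/∂x = −n_x/n_z = 0.12189 and ∂z/∂y = −n_y/n_z = −0.78443.
Gradient magnitude |∇z| = √(a² + b²) = √(0.01486 + 0.61532) = 0.79384.
True dip = arctan(0.79384) = 38.4°, dipping toward N (azimuth ≈ 351°).

38.4°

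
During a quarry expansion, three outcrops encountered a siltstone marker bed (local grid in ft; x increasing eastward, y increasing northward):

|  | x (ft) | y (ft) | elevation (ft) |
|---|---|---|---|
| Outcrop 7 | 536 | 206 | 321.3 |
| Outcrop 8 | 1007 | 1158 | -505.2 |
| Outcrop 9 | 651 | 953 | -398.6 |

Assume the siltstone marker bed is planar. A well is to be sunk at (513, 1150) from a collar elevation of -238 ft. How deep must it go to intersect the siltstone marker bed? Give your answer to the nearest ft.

Let the plane be z = a·x + b·y + c.
Outcrop 8−Outcrop 7: 471a + 952b = −826.5;  Outcrop 9−Outcrop 7: 115a + 747b = −719.9.
Solving gives a = 0.28037, b = −1.00688.
Then c = 321.3 − a·536 − b·206 = 378.44.
At (513, 1150): z_contact = 143.8 − 1157.9 + 378.44 = -635.6 ft.
Depth below ground = -238 − (-635.6) = 398 ft.

398 ft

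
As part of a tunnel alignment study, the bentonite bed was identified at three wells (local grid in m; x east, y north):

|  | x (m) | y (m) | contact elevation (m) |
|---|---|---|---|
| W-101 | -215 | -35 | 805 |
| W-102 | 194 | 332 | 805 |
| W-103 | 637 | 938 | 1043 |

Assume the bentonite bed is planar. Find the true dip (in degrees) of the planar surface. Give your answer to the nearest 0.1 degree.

Two edge vectors: W-101→W-102 = (409, 367, 0), W-101→W-103 = (852, 973, 238).
Normal n = (W-101→W-102) × (W-101→W-103) = (87346, -97342, 85273).
So ∂z/∂x = −n_x/n_z = −1.02431 and ∂z/∂y = −n_y/n_z = 1.14153.
Gradient magnitude |∇z| = √(a² + b²) = √(1.04921 + 1.30310) = 1.53372.
True dip = arctan(1.53372) = 56.9°, dipping toward SE (azimuth ≈ 138°).

56.9°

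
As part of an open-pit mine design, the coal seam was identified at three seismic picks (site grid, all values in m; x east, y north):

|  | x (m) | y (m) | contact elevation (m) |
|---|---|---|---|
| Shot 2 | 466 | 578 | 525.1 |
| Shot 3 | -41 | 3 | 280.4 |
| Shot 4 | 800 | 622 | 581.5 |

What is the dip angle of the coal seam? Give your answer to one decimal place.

Two edge vectors: Shot 2→Shot 3 = (-507, -575, -244.7), Shot 2→Shot 4 = (334, 44, 56.4).
Normal n = (Shot 2→Shot 3) × (Shot 2→Shot 4) = (-21663.2, -53135, 169742).
So ∂z/∂x = −n_x/n_z = 0.12762 and ∂z/∂y = −n_y/n_z = 0.31303.
Gradient magnitude |∇z| = √(a² + b²) = √(0.01629 + 0.09799) = 0.33805.
True dip = arctan(0.33805) = 18.7°, dipping toward SSW (azimuth ≈ 202°).

18.7°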